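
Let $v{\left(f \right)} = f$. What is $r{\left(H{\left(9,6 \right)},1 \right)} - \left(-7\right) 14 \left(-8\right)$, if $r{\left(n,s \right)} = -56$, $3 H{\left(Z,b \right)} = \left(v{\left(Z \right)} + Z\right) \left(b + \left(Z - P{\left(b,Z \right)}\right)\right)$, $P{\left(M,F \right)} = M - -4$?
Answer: $-840$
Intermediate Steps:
$P{\left(M,F \right)} = 4 + M$ ($P{\left(M,F \right)} = M + 4 = 4 + M$)
$H{\left(Z,b \right)} = \frac{2 Z \left(-4 + Z\right)}{3}$ ($H{\left(Z,b \right)} = \frac{\left(Z + Z\right) \left(b - \left(4 + b - Z\right)\right)}{3} = \frac{2 Z \left(b - \left(4 + b - Z\right)\right)}{3} = \frac{2 Z \left(-4 + Z\right)}{3}$)
$r{\left(H{\left(9,6 \right)},1 \right)} - \left(-7\right) 14 \left(-8\right) = -56 - \left(-7\right) 14 \left(-8\right) = -56 - \left(-98\right) \left(-8\right) = -56 - 784 = -840$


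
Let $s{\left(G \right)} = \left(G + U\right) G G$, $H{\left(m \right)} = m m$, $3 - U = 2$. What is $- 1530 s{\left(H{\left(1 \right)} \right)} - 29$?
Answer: $-3089$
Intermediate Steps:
$U = 1$ ($U = 3 - 2 = 1$)
$H{\left(m \right)} = m^{2}$
$s{\left(G \right)} = G^{2} \left(1 + G\right)$ ($s{\left(G \right)} = \left(G + 1\right) G G = \left(1 + G\right) G G = G \left(1 + G\right) G = G^{2} \left(1 + G\right)$)
$- 1530 s{\left(H{\left(1 \right)} \right)} - 29 = - 1530 \left(1^{2}\right)^{2} \left(1 + 1^{2}\right) - 29 = - 1530 \cdot 1^{2} \left(1 + 1\right) - 29 = - 1530 \cdot 1 \cdot 2 - 29 = \left(-1530\right) 2 - 29 = -3060 - 29 = -3089$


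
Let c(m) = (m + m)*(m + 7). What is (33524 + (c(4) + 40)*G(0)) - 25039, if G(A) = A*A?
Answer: 8485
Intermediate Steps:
c(m) = 2*m*(7 + m) (c(m) = (2*m)*(7 + m) = 2*m*(7 + m))
G(A) = A**2
(33524 + (c(4) + 40)*G(0)) - 25039 = (33524 + (2*4*(7 + 4) + 40)*0**2) - 25039 = (33524 + (2*4*11 + 40)*0) - 25039 = (33524 + (88 + 40)*0) - 25039 = (33524 + 128*0) - 25039 = (33524 + 0) - 25039 = 33524 - 25039 = 8485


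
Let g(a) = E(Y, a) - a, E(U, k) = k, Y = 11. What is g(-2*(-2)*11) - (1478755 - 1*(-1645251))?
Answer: -3124006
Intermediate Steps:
g(a) = 0 (g(a) = a - a = 0)
g(-2*(-2)*11) - (1478755 - 1*(-1645251)) = 0 - (1478755 - 1*(-1645251)) = 0 - (1478755 + 1645251) = 0 - 1*3124006 = 0 - 3124006 = -3124006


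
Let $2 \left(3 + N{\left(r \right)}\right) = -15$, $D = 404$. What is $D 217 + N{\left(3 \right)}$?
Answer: $\frac{175315}{2} \approx 87658.0$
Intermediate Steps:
$N{\left(r \right)} = - \frac{21}{2}$ ($N{\left(r \right)} = -3 + \frac{1}{2} \left(-15\right) = -3 - \frac{15}{2} = - \frac{21}{2}$)
$D 217 + N{\left(3 \right)} = 404 \cdot 217 - \frac{21}{2} = 87668 - \frac{21}{2} = \frac{175315}{2}$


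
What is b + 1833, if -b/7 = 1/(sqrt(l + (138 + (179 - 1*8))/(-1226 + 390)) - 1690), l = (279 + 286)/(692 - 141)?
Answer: (-1833*sqrt(461071) + 179671066*sqrt(209))/(-sqrt(461071) + 98020*sqrt(209)) ≈ 1833.0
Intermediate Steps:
l = 565/551 ≈ 1.0254
b = -7/(-1690 + sqrt(96363839)/12122) (b = -7/(sqrt(565/551 + (138 + (179 - 1*8))/(-1226 + 390)) - 1690) = -7/(sqrt(565/551 + (138 + (179 - 8))/(-836)) - 1690) = -7/(sqrt(565/551 + (138 + 171)*(-1/836)) - 1690) = -7/(sqrt(565/551 + 309*(-1/836)) - 1690) = -7/(sqrt(565/551 - 309/836) - 1690) = -7/(sqrt(15899/24244) - 1690) = -7/(sqrt(96363839)/12122 - 1690) = -7/(-1690 + sqrt(96363839)/12122) ≈ 0.0041440)
b + 1833 = 406*sqrt(209)/(-sqrt(461071) + 98020*sqrt(209)) + 1833 = 1833 + 406*sqrt(209)/(-sqrt(461071) + 98020*sqrt(209))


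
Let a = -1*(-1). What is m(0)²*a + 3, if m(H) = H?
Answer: 3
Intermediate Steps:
a = 1
m(0)²*a + 3 = 0²*1 + 3 = 0*1 + 3 = 0 + 3 = 3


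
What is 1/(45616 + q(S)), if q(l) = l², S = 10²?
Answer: 1/55616 ≈ 1.7980e-5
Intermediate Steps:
S = 100
1/(45616 + q(S)) = 1/(45616 + 100²) = 1/(45616 + 10000) = 1/55616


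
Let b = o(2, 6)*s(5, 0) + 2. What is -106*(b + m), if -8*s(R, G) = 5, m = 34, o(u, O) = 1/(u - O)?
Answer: -61321/16 ≈ -3832.6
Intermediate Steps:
o(u, O) = 1/(u - O)
s(R, G) = -5/8 (s(R, G) = -1/8*5 = -5/8)
b = 69/32 (b = -5/8/(2 - 1*6) + 2 = -5/8/(2 - 6) + 2 = -5/8/(-4) + 2 = -1/4*(-5/8) + 2 = 5/32 + 2 = 69/32 ≈ 2.1563)
-106*(b + m) = -106*(69/32 + 34) = -106*1157/32 = -61321/16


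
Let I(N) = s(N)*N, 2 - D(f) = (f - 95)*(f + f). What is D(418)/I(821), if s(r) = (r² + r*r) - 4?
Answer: -135013/553386019 ≈ -0.00024398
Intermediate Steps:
D(f) = 2 - 2*f*(-95 + f) (D(f) = 2 - (f - 95)*(f + f) = 2 - (-95 + f)*2*f = 2 - 2*f*(-95 + f))
s(r) = -4 + 2*r² (s(r) = (r² + r²) - 4 = 2*r² - 4 = -4 + 2*r²)
I(N) = N*(-4 + 2*N²) (I(N) = (-4 + 2*N²)*N = N*(-4 + 2*N²))
D(418)/I(821) = (2 - 2*418² + 190*418)/((2*821*(-2 + 821²))) = (2 - 2*174724 + 79420)/((2*821*(-2 + 674041))) = (2 - 349448 + 79420)/((2*821*674039)) = -270026/1106772038 = -270026*1/1106772038 = -135013/553386019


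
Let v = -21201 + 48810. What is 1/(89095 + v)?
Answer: 1/116704 ≈ 8.5687e-6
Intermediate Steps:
v = 27609
1/(89095 + v) = 1/(89095 + 27609) = 1/116704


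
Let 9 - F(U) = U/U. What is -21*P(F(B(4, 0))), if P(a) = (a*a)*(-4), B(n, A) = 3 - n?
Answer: 5376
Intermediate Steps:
F(U) = 8 (F(U) = 9 - U/U = 9 - 1*1 = 9 - 1 = 8)
P(a) = -4*a**2 (P(a) = a**2*(-4) = -4*a**2)
-21*P(F(B(4, 0))) = -(-84)*8**2 = -(-84)*64 = -21*(-256) = 5376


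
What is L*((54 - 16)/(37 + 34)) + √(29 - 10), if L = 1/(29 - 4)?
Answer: 38/1775 + √19 ≈ 4.3803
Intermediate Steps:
L = 1/25 ≈ 0.040000
L*((54 - 16)/(37 + 34)) + √(29 - 10) = ((54 - 16)/(37 + 34))/25 + √(29 - 10) = (38/71)/25 + √19 = (38*(1/71))/25 + √19 = (1/25)*(38/71) + √19 = 38/1775 + √19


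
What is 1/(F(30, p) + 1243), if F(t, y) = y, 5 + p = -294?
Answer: 1/944 ≈ 0.0010593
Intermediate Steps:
p = -299 (p = -5 - 294 = -299)
1/(F(30, p) + 1243) = 1/(-299 + 1243) = 1/944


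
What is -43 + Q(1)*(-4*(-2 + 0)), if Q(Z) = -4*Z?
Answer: -75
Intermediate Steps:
-43 + Q(1)*(-4*(-2 + 0)) = -43 + (-4*1)*(-4*(-2 + 0)) = -43 - (-16)*(-2) = -43 - 4*8 = -43 - 32 = -75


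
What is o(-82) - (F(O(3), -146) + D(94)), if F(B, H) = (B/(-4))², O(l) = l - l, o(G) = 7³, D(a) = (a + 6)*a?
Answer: -9057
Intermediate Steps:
D(a) = a*(6 + a) (D(a) = (6 + a)*a = a*(6 + a))
o(G) = 343
O(l) = 0
F(B, H) = B²/16 (F(B, H) = (B*(-¼))² = (-B/4)² = B²/16)
o(-82) - (F(O(3), -146) + D(94)) = 343 - ((1/16)*0² + 94*(6 + 94)) = 343 - ((1/16)*0 + 94*100) = 343 - (0 + 9400) = 343 - 1*9400 = 343 - 9400 = -9057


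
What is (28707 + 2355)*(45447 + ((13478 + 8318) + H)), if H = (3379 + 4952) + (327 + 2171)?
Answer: 2425072464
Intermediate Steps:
H = 10829 (H = 8331 + 2498 = 10829)
(28707 + 2355)*(45447 + ((13478 + 8318) + H)) = (28707 + 2355)*(45447 + ((13478 + 8318) + 10829)) = 31062*(45447 + (21796 + 10829)) = 31062*(45447 + 32625) = 31062*78072 = 2425072464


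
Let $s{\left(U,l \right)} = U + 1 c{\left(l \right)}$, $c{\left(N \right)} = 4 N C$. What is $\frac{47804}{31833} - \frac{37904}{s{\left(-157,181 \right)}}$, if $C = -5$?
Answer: $\frac{462384580}{40077747} \approx 11.537$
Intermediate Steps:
$c{\left(N \right)} = - 20 N$ ($c{\left(N \right)} = 4 N \left(-5\right) = - 20 N$)
$s{\left(U,l \right)} = U - 20 l$ ($s{\left(U,l \right)} = U + 1 \left(- 20 l\right) = U - 20 l$)
$\frac{47804}{31833} - \frac{37904}{s{\left(-157,181 \right)}} = \frac{47804}{31833} - \frac{37904}{-157 - 3620} = 47804 \cdot \frac{1}{31833} - \frac{37904}{-157 - 3620} = \frac{47804}{31833} - \frac{37904}{-3777} = \frac{47804}{31833} - - \frac{37904}{3777} = \frac{47804}{31833} + \frac{37904}{3777} = \frac{462384580}{40077747}$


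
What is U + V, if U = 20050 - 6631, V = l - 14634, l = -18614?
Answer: -19829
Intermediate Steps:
V = -33248 (V = -18614 - 14634 = -33248)
U = 13419
U + V = 13419 - 33248 = -19829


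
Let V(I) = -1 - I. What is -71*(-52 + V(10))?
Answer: 4473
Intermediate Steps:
-71*(-52 + V(10)) = -71*(-52 + (-1 - 1*10)) = -71*(-52 + (-1 - 10)) = -71*(-52 - 11) = -71*(-63) = 4473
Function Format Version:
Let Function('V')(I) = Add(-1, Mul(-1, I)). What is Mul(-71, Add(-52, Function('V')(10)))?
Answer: 4473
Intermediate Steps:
Mul(-71, Add(-52, Function('V')(10))) = Mul(-71, Add(-52, Add(-1, Mul(-1, 10)))) = Mul(-71, Add(-52, Add(-1, -10))) = Mul(-71, Add(-52, -11)) = Mul(-71, -63) = 4473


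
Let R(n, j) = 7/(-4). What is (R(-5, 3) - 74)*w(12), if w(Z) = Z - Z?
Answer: 0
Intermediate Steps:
R(n, j) = -7/4 (R(n, j) = 7*(-¼) = -7/4)
w(Z) = 0
(R(-5, 3) - 74)*w(12) = (-7/4 - 74)*0 = -303/4*0 = 0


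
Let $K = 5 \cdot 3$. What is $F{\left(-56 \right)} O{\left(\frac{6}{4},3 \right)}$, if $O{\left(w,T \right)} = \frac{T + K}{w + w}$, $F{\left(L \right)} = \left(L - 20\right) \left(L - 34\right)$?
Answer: $41040$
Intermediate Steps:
$K = 15$
$F{\left(L \right)} = \left(-34 + L\right) \left(-20 + L\right)$ ($F{\left(L \right)} = \left(-20 + L\right) \left(-34 + L\right) = \left(-34 + L\right) \left(-20 + L\right)$)
$O{\left(w,T \right)} = \frac{15 + T}{2 w}$ ($O{\left(w,T \right)} = \frac{T + 15}{w + w} = \frac{15 + T}{2 w}$)
$F{\left(-56 \right)} O{\left(\frac{6}{4},3 \right)} = \left(680 + \left(-56\right)^{2} - -3024\right) \frac{15 + 3}{2 \cdot \frac{6}{4}} = \left(680 + 3136 + 3024\right) \frac{1}{2} \frac{1}{6 \cdot \frac{1}{4}} \cdot 18 = 6840 \cdot \frac{1}{2} \frac{1}{\frac{3}{2}} \cdot 18 = 6840 \cdot \frac{1}{2} \cdot \frac{2}{3} \cdot 18 = 6840 \cdot 6 = 41040$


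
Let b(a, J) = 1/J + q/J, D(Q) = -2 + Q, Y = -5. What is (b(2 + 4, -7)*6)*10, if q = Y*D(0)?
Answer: -660/7 ≈ -94.286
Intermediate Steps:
q = 10 (q = -5*(-2 + 0) = -5*(-2) = 10)
b(a, J) = 11/J (b(a, J) = 1/J + 10/J = 11/J)
(b(2 + 4, -7)*6)*10 = ((11/(-7))*6)*10 = ((11*(-⅐))*6)*10 = -11/7*6*10 = -66/7*10 = -660/7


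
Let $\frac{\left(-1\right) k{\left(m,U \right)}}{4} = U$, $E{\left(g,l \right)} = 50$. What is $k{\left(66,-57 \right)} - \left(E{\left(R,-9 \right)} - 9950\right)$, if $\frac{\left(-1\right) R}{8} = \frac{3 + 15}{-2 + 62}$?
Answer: $10128$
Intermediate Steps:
$R = - \frac{12}{5}$ ($R = - 8 \frac{3 + 15}{-2 + 62} = - 8 \cdot \frac{18}{60} = - 8 \cdot 18 \cdot \frac{1}{60} = \left(-8\right) \frac{3}{10} = - \frac{12}{5} \approx -2.4$)
$k{\left(m,U \right)} = - 4 U$
$k{\left(66,-57 \right)} - \left(E{\left(R,-9 \right)} - 9950\right) = \left(-4\right) \left(-57\right) - \left(50 - 9950\right) = 228 - -9900 = 228 + 9900 = 10128$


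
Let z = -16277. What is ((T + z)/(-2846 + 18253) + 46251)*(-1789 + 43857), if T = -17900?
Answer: 29975762898640/15407 ≈ 1.9456e+9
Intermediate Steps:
((T + z)/(-2846 + 18253) + 46251)*(-1789 + 43857) = ((-17900 - 16277)/(-2846 + 18253) + 46251)*(-1789 + 43857) = (-34177/15407 + 46251)*42068 = (712554980/15407)*42068 = 29975762898640/15407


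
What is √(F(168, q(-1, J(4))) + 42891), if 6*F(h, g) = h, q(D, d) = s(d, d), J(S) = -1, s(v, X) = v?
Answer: √42919 ≈ 207.17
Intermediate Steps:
q(D, d) = d
F(h, g) = h/6
√(F(168, q(-1, J(4))) + 42891) = √((⅙)*168 + 42891) = √(28 + 42891) = √42919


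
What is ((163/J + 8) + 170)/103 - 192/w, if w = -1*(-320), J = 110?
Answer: 2589/2266 ≈ 1.1425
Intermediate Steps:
w = 320
((163/J + 8) + 170)/103 - 192/w = ((163/110 + 8) + 170)/103 - 192/320 = ((163*(1/110) + 8) + 170)*(1/103) - 192*1/320 = ((163/110 + 8) + 170)*(1/103) - 3/5 = (1043/110 + 170)*(1/103) - 3/5 = (19743/110)*(1/103) - 3/5 = 19743/11330 - 3/5 = 2589/2266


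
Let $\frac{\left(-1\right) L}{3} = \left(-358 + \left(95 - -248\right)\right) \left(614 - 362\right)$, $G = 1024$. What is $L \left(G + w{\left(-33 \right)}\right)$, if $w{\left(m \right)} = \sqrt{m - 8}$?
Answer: $11612160 + 11340 i \sqrt{41} \approx 1.1612 \cdot 10^{7} + 72611.0 i$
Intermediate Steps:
$w{\left(m \right)} = \sqrt{-8 + m}$
$L = 11340$ ($L = - 3 \left(-358 + \left(95 - -248\right)\right) \left(614 - 362\right) = - 3 \left(-358 + \left(95 + 248\right)\right) 252 = - 3 \left(-358 + 343\right) 252 = - 3 \left(\left(-15\right) 252\right) = \left(-3\right) \left(-3780\right) = 11340$)
$L \left(G + w{\left(-33 \right)}\right) = 11340 \left(1024 + \sqrt{-8 - 33}\right) = 11340 \left(1024 + \sqrt{-41}\right) = 11340 \left(1024 + i \sqrt{41}\right) = 11612160 + 11340 i \sqrt{41}$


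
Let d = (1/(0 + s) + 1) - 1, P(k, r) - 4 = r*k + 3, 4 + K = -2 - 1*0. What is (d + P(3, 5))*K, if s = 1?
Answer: -138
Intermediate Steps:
K = -6 (K = -4 + (-2 - 1*0) = -4 + (-2 + 0) = -4 - 2 = -6)
P(k, r) = 7 + k*r (P(k, r) = 4 + (r*k + 3) = 4 + (k*r + 3) = 4 + (3 + k*r) = 7 + k*r)
d = 1 (d = (1/(0 + 1) + 1) - 1 = (1/1 + 1) - 1 = (1 + 1) - 1 = 2 - 1 = 1)
(d + P(3, 5))*K = (1 + (7 + 3*5))*(-6) = (1 + (7 + 15))*(-6) = (1 + 22)*(-6) = 23*(-6) = -138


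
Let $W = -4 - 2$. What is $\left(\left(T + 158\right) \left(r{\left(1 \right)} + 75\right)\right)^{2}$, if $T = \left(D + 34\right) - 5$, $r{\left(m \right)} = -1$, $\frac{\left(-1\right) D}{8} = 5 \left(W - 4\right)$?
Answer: $1886859844$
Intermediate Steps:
$W = -6$ ($W = -4 - 2 = -6$)
$D = 400$ ($D = - 8 \cdot 5 \left(-6 - 4\right) = - 8 \cdot 5 \left(-10\right) = \left(-8\right) \left(-50\right) = 400$)
$T = 429$ ($T = \left(400 + 34\right) - 5 = 434 - 5 = 429$)
$\left(\left(T + 158\right) \left(r{\left(1 \right)} + 75\right)\right)^{2} = \left(\left(429 + 158\right) \left(-1 + 75\right)\right)^{2} = \left(587 \cdot 74\right)^{2} = 43438^{2} = 1886859844$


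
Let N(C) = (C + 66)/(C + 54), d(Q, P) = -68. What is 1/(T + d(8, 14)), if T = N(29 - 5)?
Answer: -13/869 ≈ -0.014960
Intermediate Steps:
N(C) = (66 + C)/(54 + C)
T = 15/13 (T = (66 + (29 - 5))/(54 + (29 - 5)) = (66 + 24)/(54 + 24) = 90/78 = (1/78)*90 = 15/13 ≈ 1.1538)
1/(T + d(8, 14)) = 1/(15/13 - 68) = 1/(-869/13) = -13/869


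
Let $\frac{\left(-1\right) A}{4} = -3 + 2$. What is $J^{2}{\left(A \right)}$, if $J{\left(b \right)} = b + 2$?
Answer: $36$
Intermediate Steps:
$A = 4$ ($A = - 4 \left(-3 + 2\right) = \left(-4\right) \left(-1\right) = 4$)
$J{\left(b \right)} = 2 + b$
$J^{2}{\left(A \right)} = \left(2 + 4\right)^{2} = 6^{2} = 36$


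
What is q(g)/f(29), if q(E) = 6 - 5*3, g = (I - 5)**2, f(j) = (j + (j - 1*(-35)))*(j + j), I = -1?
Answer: -3/1798 ≈ -0.0016685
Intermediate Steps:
f(j) = 2*j*(35 + 2*j) (f(j) = (j + (j + 35))*(2*j) = (j + (35 + j))*(2*j) = (35 + 2*j)*(2*j) = 2*j*(35 + 2*j))
g = 36 (g = (-1 - 5)**2 = (-6)**2 = 36)
q(E) = -9 (q(E) = 6 - 15 = -9)
q(g)/f(29) = -9*1/(58*(35 + 2*29)) = -9*1/(58*(35 + 58)) = -9/(2*29*93) = -9/5394 = -9*1/5394 = -3/1798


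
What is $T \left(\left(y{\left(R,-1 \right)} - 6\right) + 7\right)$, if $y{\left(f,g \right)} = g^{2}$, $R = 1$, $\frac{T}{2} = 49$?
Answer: $196$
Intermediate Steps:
$T = 98$ ($T = 2 \cdot 49 = 98$)
$T \left(\left(y{\left(R,-1 \right)} - 6\right) + 7\right) = 98 \left(\left(\left(-1\right)^{2} - 6\right) + 7\right) = 98 \left(\left(1 - 6\right) + 7\right) = 98 \left(-5 + 7\right) = 98 \cdot 2 = 196$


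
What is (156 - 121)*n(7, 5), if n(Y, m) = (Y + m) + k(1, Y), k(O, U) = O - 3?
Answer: 350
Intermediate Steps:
k(O, U) = -3 + O
n(Y, m) = -2 + Y + m (n(Y, m) = (Y + m) + (-3 + 1) = (Y + m) - 2 = -2 + Y + m)
(156 - 121)*n(7, 5) = (156 - 121)*(-2 + 7 + 5) = 35*10 = 350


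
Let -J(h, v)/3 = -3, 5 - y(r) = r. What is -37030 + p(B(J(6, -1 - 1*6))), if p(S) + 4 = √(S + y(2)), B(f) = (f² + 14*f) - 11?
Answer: -37034 + √199 ≈ -37020.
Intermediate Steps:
y(r) = 5 - r
J(h, v) = 9 (J(h, v) = -3*(-3) = 9)
B(f) = -11 + f² + 14*f
p(S) = -4 + √(3 + S) (p(S) = -4 + √(S + (5 - 1*2)) = -4 + √(S + (5 - 2)) = -4 + √(S + 3) = -4 + √(3 + S))
-37030 + p(B(J(6, -1 - 1*6))) = -37030 + (-4 + √(3 + (-11 + 9² + 14*9))) = -37030 + (-4 + √(3 + (-11 + 81 + 126))) = -37030 + (-4 + √(3 + 196)) = -37030 + (-4 + √199) = -37034 + √199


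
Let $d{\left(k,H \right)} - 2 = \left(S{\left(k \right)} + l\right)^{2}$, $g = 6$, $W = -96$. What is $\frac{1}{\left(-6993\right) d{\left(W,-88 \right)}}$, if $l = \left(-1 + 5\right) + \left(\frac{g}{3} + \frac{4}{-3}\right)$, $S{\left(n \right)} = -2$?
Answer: $- \frac{1}{63714} \approx -1.5695 \cdot 10^{-5}$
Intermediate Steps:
$l = \frac{14}{3}$ ($l = \left(-1 + 5\right) + \left(\frac{6}{3} + \frac{4}{-3}\right) = 4 + \left(6 \cdot \frac{1}{3} + 4 \left(- \frac{1}{3}\right)\right) = 4 + \left(2 - \frac{4}{3}\right) = 4 + \frac{2}{3} = \frac{14}{3} \approx 4.6667$)
$d{\left(k,H \right)} = \frac{82}{9}$ ($d{\left(k,H \right)} = 2 + \left(-2 + \frac{14}{3}\right)^{2} = 2 + \left(\frac{8}{3}\right)^{2} = 2 + \frac{64}{9} = \frac{82}{9}$)
$\frac{1}{\left(-6993\right) d{\left(W,-88 \right)}} = \frac{1}{\left(-6993\right) \frac{82}{9}} = \left(- \frac{1}{6993}\right) \frac{9}{82} = - \frac{1}{63714}$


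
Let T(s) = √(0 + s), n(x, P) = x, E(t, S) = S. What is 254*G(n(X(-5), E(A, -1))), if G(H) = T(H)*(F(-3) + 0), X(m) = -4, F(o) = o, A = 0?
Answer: -1524*I ≈ -1524.0*I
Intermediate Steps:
T(s) = √s
G(H) = -3*√H (G(H) = √H*(-3 + 0) = √H*(-3) = -3*√H)
254*G(n(X(-5), E(A, -1))) = 254*(-6*I) = -1524*I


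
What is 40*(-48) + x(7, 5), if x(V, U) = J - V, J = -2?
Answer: -1929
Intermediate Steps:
x(V, U) = -2 - V
40*(-48) + x(7, 5) = 40*(-48) + (-2 - 1*7) = -1920 + (-2 - 7) = -1920 - 9 = -1929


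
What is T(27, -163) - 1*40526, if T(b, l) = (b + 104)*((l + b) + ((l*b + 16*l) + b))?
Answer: -972984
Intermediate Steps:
T(b, l) = (104 + b)*(2*b + 17*l + b*l) (T(b, l) = (104 + b)*((b + l) + ((b*l + 16*l) + b)) = (104 + b)*((b + l) + ((16*l + b*l) + b)) = (104 + b)*((b + l) + (b + 16*l + b*l)) = (104 + b)*(2*b + 17*l + b*l))
T(27, -163) - 1*40526 = (2*27**2 + 208*27 + 1768*(-163) - 163*27**2 + 121*27*(-163)) - 1*40526 = (2*729 + 5616 - 288184 - 163*729 - 532521) - 40526 = (1458 + 5616 - 288184 - 118827 - 532521) - 40526 = -932458 - 40526 = -972984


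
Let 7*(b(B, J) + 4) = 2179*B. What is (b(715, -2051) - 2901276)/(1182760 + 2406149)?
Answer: -6250325/8374121 ≈ -0.74639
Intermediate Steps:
b(B, J) = -4 + 2179*B/7 (b(B, J) = -4 + (2179*B)/7 = -4 + 2179*B/7)
(b(715, -2051) - 2901276)/(1182760 + 2406149) = ((-4 + (2179/7)*715) - 2901276)/(1182760 + 2406149) = ((-4 + 1557985/7) - 2901276)/3588909 = (1557957/7 - 2901276)*(1/3588909) = -18750975/7*1/3588909 = -6250325/8374121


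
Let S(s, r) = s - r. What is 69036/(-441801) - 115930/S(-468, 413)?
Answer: 17052389738/129742227 ≈ 131.43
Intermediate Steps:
69036/(-441801) - 115930/S(-468, 413) = 69036/(-441801) - 115930/(-468 - 1*413) = 69036*(-1/441801) - 115930/(-468 - 413) = -23012/147267 - 115930/(-881) = -23012/147267 - 115930*(-1/881) = -23012/147267 + 115930/881 = 17052389738/129742227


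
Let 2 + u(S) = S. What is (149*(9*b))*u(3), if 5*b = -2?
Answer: -2682/5 ≈ -536.40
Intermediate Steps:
b = -2/5 (b = (1/5)*(-2) = -2/5 ≈ -0.40000)
u(S) = -2 + S
(149*(9*b))*u(3) = (149*(9*(-2/5)))*(-2 + 3) = (149*(-18/5))*1 = -2682/5*1 = -2682/5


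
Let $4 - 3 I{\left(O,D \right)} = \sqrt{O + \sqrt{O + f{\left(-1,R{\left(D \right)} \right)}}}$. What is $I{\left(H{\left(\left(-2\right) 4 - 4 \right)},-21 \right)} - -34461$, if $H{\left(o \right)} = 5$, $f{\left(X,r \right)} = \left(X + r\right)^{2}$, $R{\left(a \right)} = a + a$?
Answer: $\frac{103387}{3} - \frac{\sqrt{5 + 3 \sqrt{206}}}{3} \approx 34460.0$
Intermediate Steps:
$R{\left(a \right)} = 2 a$
$I{\left(O,D \right)} = \frac{4}{3} - \frac{\sqrt{O + \sqrt{O + \left(-1 + 2 D\right)^{2}}}}{3}$
$I{\left(H{\left(\left(-2\right) 4 - 4 \right)},-21 \right)} - -34461 = \left(\frac{4}{3} - \frac{\sqrt{5 + \sqrt{5 + \left(-1 + 2 \left(-21\right)\right)^{2}}}}{3}\right) - -34461 = \left(\frac{4}{3} - \frac{\sqrt{5 + \sqrt{5 + \left(-1 - 42\right)^{2}}}}{3}\right) + 34461 = \left(\frac{4}{3} - \frac{\sqrt{5 + \sqrt{5 + \left(-43\right)^{2}}}}{3}\right) + 34461 = \left(\frac{4}{3} - \frac{\sqrt{5 + \sqrt{5 + 1849}}}{3}\right) + 34461 = \left(\frac{4}{3} - \frac{\sqrt{5 + \sqrt{1854}}}{3}\right) + 34461 = \left(\frac{4}{3} - \frac{\sqrt{5 + 3 \sqrt{206}}}{3}\right) + 34461 = \frac{103387}{3} - \frac{\sqrt{5 + 3 \sqrt{206}}}{3}$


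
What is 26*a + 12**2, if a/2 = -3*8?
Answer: -1104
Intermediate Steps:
a = -48 (a = 2*(-3*8) = 2*(-24) = -48)
26*a + 12**2 = 26*(-48) + 12**2 = -1248 + 144 = -1104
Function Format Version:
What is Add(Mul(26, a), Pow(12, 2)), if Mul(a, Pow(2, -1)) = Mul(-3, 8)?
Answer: -1104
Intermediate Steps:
a = -48 (a = Mul(2, Mul(-3, 8)) = Mul(2, -24) = -48)
Add(Mul(26, a), Pow(12, 2)) = Add(Mul(26, -48), Pow(12, 2)) = Add(-1248, 144) = -1104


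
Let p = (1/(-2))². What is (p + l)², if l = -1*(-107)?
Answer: 184041/16 ≈ 11503.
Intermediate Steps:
p = ¼ (p = (-½)² = ¼ ≈ 0.25000)
l = 107
(p + l)² = (¼ + 107)² = (429/4)² = 184041/16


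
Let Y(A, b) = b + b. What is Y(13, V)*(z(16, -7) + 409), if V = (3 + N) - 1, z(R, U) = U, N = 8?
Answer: 8040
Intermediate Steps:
V = 10 (V = (3 + 8) - 1 = 11 - 1 = 10)
Y(A, b) = 2*b
Y(13, V)*(z(16, -7) + 409) = (2*10)*(-7 + 409) = 20*402 = 8040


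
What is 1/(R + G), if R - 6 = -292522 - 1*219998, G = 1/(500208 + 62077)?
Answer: -562285/288178934489 ≈ -1.9512e-6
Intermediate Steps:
G = 1/562285 ≈ 1.7785e-6
R = -512514 (R = 6 + (-292522 - 1*219998) = 6 + (-292522 - 219998) = 6 - 512520 = -512514)
1/(R + G) = 1/(-512514 + 1/562285) = 1/(-288178934489/562285) = -562285/288178934489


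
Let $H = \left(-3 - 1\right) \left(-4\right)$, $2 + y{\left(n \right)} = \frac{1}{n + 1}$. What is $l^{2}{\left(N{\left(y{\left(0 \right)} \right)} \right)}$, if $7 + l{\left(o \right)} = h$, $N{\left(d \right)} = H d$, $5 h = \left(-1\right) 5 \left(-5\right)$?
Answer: $4$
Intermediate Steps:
$y{\left(n \right)} = -2 + \frac{1}{1 + n}$ ($y{\left(n \right)} = -2 + \frac{1}{n + 1} = -2 + \frac{1}{1 + n}$)
$H = 16$ ($H = \left(-4\right) \left(-4\right) = 16$)
$h = 5$ ($h = \frac{\left(-1\right) 5 \left(-5\right)}{5} = \frac{\left(-5\right) \left(-5\right)}{5} = \frac{1}{5} \cdot 25 = 5$)
$N{\left(d \right)} = 16 d$
$l{\left(o \right)} = -2$ ($l{\left(o \right)} = -7 + 5 = -2$)
$l^{2}{\left(N{\left(y{\left(0 \right)} \right)} \right)} = \left(-2\right)^{2} = 4$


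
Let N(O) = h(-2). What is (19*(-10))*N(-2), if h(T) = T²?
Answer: -760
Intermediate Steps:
N(O) = 4 (N(O) = (-2)² = 4)
(19*(-10))*N(-2) = (19*(-10))*4 = -190*4 = -760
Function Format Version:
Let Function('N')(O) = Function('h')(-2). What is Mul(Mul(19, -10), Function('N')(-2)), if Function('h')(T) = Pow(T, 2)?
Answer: -760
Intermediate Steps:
Function('N')(O) = 4 (Function('N')(O) = Pow(-2, 2) = 4)
Mul(Mul(19, -10), Function('N')(-2)) = Mul(Mul(19, -10), 4) = Mul(-190, 4) = -760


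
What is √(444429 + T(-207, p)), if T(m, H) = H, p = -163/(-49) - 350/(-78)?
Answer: √33123431289/273 ≈ 666.66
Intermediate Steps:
p = 14932/1911 (p = -163*(-1/49) - 350*(-1/78) = 163/49 + 175/39 = 14932/1911 ≈ 7.8137)
√(444429 + T(-207, p)) = √(444429 + 14932/1911) = √(849318751/1911) = √33123431289/273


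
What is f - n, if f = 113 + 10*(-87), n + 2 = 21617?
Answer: -22372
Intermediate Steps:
n = 21615 (n = -2 + 21617 = 21615)
f = -757 (f = 113 - 870 = -757)
f - n = -757 - 1*21615 = -757 - 21615 = -22372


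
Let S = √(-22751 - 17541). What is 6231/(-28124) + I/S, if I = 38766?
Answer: -6231/28124 - 2769*I*√10073/1439 ≈ -0.22155 - 193.13*I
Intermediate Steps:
S = 2*I*√10073 (S = √(-40292) = 2*I*√10073 ≈ 200.73*I)
6231/(-28124) + I/S = 6231/(-28124) + 38766/((2*I*√10073)) = 6231*(-1/28124) + 38766*(-I*√10073/20146) = -6231/28124 - 2769*I*√10073/1439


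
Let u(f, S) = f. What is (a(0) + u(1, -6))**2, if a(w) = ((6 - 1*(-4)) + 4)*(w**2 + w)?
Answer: 1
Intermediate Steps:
a(w) = 14*w + 14*w**2 (a(w) = ((6 + 4) + 4)*(w + w**2) = (10 + 4)*(w + w**2) = 14*(w + w**2) = 14*w + 14*w**2)
(a(0) + u(1, -6))**2 = (14*0*(1 + 0) + 1)**2 = (14*0*1 + 1)**2 = (0 + 1)**2 = 1**2 = 1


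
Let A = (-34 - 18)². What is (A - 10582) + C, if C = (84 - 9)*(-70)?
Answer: -13128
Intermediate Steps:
C = -5250 (C = 75*(-70) = -5250)
A = 2704 (A = (-52)² = 2704)
(A - 10582) + C = (2704 - 10582) - 5250 = -7878 - 5250 = -13128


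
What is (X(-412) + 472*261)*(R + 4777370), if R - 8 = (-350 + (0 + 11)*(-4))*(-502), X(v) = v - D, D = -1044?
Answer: 616044954784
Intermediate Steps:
X(v) = 1044 + v (X(v) = v - 1*(-1044) = v + 1044 = 1044 + v)
R = 197796 (R = 8 + (-350 + (0 + 11)*(-4))*(-502) = 8 + (-350 + 11*(-4))*(-502) = 8 + (-350 - 44)*(-502) = 8 - 394*(-502) = 8 + 197788 = 197796)
(X(-412) + 472*261)*(R + 4777370) = ((1044 - 412) + 472*261)*(197796 + 4777370) = (632 + 123192)*4975166 = 123824*4975166 = 616044954784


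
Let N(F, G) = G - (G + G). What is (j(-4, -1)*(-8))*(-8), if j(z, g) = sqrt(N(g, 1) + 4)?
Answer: 64*sqrt(3) ≈ 110.85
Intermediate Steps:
N(F, G) = -G (N(F, G) = G - 2*G = -G)
j(z, g) = sqrt(3) (j(z, g) = sqrt(-1*1 + 4) = sqrt(-1 + 4) = sqrt(3))
(j(-4, -1)*(-8))*(-8) = (sqrt(3)*(-8))*(-8) = -8*sqrt(3)*(-8) = 64*sqrt(3)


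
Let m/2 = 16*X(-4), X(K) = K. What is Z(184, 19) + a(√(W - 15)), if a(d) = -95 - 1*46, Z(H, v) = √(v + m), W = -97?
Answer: -141 + I*√109 ≈ -141.0 + 10.44*I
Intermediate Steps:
m = -128 (m = 2*(16*(-4)) = 2*(-64) = -128)
Z(H, v) = √(-128 + v) (Z(H, v) = √(v - 128) = √(-128 + v))
a(d) = -141 (a(d) = -95 - 46 = -141)
Z(184, 19) + a(√(W - 15)) = √(-128 + 19) - 141 = √(-109) - 141 = I*√109 - 141 = -141 + I*√109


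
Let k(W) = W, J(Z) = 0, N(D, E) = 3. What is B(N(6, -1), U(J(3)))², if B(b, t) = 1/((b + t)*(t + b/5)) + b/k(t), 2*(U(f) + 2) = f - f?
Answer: 961/196 ≈ 4.9031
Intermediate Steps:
U(f) = -2 (U(f) = -2 + (f - f)/2 = -2 + (½)*0 = -2 + 0 = -2)
B(b, t) = b/t + 1/((b + t)*(t + b/5)) (B(b, t) = 1/((b + t)*(t + b/5)) + b/t = b/t + 1/((b + t)*(t + b/5)))
B(N(6, -1), U(J(3)))² = ((3³ + 5*(-2) + 5*3*(-2)² + 6*(-2)*3²)/((-2)*(3² + 5*(-2)² + 6*3*(-2))))² = (-(27 - 10 + 5*3*4 + 6*(-2)*9)/(2*(9 + 5*4 - 36)))² = (-(27 - 10 + 60 - 108)/(2*(9 + 20 - 36)))² = (-½*(-31)/(-7))² = (-½*(-⅐)*(-31))² = (-31/14)² = 961/196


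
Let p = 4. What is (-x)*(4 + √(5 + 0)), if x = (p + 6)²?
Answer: -400 - 100*√5 ≈ -623.61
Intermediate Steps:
x = 100 (x = (4 + 6)² = 10² = 100)
(-x)*(4 + √(5 + 0)) = (-1*100)*(4 + √(5 + 0)) = -100*(4 + √5) = -400 - 100*√5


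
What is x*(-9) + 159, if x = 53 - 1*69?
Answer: 303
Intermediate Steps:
x = -16 (x = 53 - 69 = -16)
x*(-9) + 159 = -16*(-9) + 159 = 144 + 159 = 303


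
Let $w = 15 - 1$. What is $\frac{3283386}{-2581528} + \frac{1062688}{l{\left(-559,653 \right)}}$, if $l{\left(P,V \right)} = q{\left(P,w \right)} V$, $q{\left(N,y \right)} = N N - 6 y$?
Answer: $- \frac{333525879769381}{263309713254124} \approx -1.2667$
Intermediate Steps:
$w = 14$ ($w = 15 - 1 = 14$)
$q{\left(N,y \right)} = N^{2} - 6 y$
$l{\left(P,V \right)} = V \left(-84 + P^{2}\right)$ ($l{\left(P,V \right)} = \left(P^{2} - 84\right) V = \left(-84 + P^{2}\right) V = V \left(-84 + P^{2}\right)$)
$\frac{3283386}{-2581528} + \frac{1062688}{l{\left(-559,653 \right)}} = \frac{3283386}{-2581528} + \frac{1062688}{653 \left(-84 + \left(-559\right)^{2}\right)} = 3283386 \left(- \frac{1}{2581528}\right) + \frac{1062688}{653 \left(-84 + 312481\right)} = - \frac{1641693}{1290764} + \frac{1062688}{653 \cdot 312397} = - \frac{1641693}{1290764} + \frac{1062688}{203995241} = - \frac{333525879769381}{263309713254124}$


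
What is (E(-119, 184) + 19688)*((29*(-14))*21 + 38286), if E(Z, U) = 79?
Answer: 588265920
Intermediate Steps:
(E(-119, 184) + 19688)*((29*(-14))*21 + 38286) = (79 + 19688)*((29*(-14))*21 + 38286) = 19767*(-406*21 + 38286) = 19767*(-8526 + 38286) = 19767*29760 = 588265920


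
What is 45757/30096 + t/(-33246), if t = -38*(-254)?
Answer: 68375035/55587312 ≈ 1.2300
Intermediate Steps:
t = 9652
45757/30096 + t/(-33246) = 45757/30096 + 9652/(-33246) = 45757*(1/30096) + 9652*(-1/33246) = 45757/30096 - 4826/16623 = 68375035/55587312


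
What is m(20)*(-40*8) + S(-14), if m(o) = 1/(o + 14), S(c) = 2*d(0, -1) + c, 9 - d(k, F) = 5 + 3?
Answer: -364/17 ≈ -21.412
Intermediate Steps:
d(k, F) = 1 (d(k, F) = 9 - (5 + 3) = 9 - 1*8 = 9 - 8 = 1)
S(c) = 2 + c (S(c) = 2*1 + c = 2 + c)
m(o) = 1/(14 + o)
m(20)*(-40*8) + S(-14) = (-40*8)/(14 + 20) + (2 - 14) = -320/34 - 12 = (1/34)*(-320) - 12 = -160/17 - 12 = -364/17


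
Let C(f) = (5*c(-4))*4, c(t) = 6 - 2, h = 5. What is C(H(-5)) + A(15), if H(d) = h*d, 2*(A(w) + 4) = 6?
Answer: 79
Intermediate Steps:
A(w) = -1 (A(w) = -4 + (½)*6 = -4 + 3 = -1)
c(t) = 4
H(d) = 5*d
C(f) = 80 (C(f) = (5*4)*4 = 20*4 = 80)
C(H(-5)) + A(15) = 80 - 1 = 79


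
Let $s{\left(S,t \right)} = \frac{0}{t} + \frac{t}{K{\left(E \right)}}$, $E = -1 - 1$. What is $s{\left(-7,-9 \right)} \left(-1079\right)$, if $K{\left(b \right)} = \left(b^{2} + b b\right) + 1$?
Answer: $1079$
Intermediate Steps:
$E = -2$
$K{\left(b \right)} = 1 + 2 b^{2}$ ($K{\left(b \right)} = \left(b^{2} + b^{2}\right) + 1 = 2 b^{2} + 1 = 1 + 2 b^{2}$)
$s{\left(S,t \right)} = \frac{t}{9}$ ($s{\left(S,t \right)} = \frac{0}{t} + \frac{t}{1 + 2 \left(-2\right)^{2}} = 0 + \frac{t}{1 + 2 \cdot 4} = 0 + \frac{t}{1 + 8} = 0 + \frac{t}{9} = \frac{t}{9}$)
$s{\left(-7,-9 \right)} \left(-1079\right) = \frac{1}{9} \left(-9\right) \left(-1079\right) = \left(-1\right) \left(-1079\right) = 1079$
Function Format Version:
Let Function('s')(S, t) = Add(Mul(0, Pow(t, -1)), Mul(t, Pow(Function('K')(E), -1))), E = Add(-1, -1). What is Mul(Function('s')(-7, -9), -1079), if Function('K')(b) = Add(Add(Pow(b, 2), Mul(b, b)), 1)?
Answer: 1079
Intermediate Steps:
E = -2
Function('K')(b) = Add(1, Mul(2, Pow(b, 2))) (Function('K')(b) = Add(Add(Pow(b, 2), Pow(b, 2)), 1) = Add(Mul(2, Pow(b, 2)), 1) = Add(1, Mul(2, Pow(b, 2))))
Function('s')(S, t) = Mul(Rational(1, 9), t) (Function('s')(S, t) = Add(Mul(0, Pow(t, -1)), Mul(t, Pow(Add(1, Mul(2, Pow(-2, 2))), -1))) = Add(0, Mul(t, Pow(Add(1, Mul(2, 4)), -1))) = Add(0, Mul(t, Pow(Add(1, 8), -1))) = Add(0, Mul(t, Pow(9, -1))) = Add(0, Mul(t, Rational(1, 9))) = Add(0, Mul(Rational(1, 9), t)) = Mul(Rational(1, 9), t))
Mul(Function('s')(-7, -9), -1079) = Mul(Mul(Rational(1, 9), -9), -1079) = Mul(-1, -1079) = 1079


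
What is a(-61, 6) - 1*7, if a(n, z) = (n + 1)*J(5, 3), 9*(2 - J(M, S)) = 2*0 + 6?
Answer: -87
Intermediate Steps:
J(M, S) = 4/3 (J(M, S) = 2 - (2*0 + 6)/9 = 2 - (0 + 6)/9 = 2 - 1/9*6 = 2 - 2/3 = 4/3)
a(n, z) = 4/3 + 4*n/3 (a(n, z) = (n + 1)*(4/3) = (1 + n)*(4/3) = 4/3 + 4*n/3)
a(-61, 6) - 1*7 = (4/3 + (4/3)*(-61)) - 1*7 = (4/3 - 244/3) - 7 = -80 - 7 = -87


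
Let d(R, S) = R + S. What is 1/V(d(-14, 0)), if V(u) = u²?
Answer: 1/196 ≈ 0.0051020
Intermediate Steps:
1/V(d(-14, 0)) = 1/((-14 + 0)²) = 1/((-14)²) = 1/196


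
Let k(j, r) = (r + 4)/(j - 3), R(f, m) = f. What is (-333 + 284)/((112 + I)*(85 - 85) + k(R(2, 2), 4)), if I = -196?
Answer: 49/8 ≈ 6.1250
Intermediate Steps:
k(j, r) = (4 + r)/(-3 + j)
(-333 + 284)/((112 + I)*(85 - 85) + k(R(2, 2), 4)) = (-333 + 284)/((112 - 196)*(85 - 85) + (4 + 4)/(-3 + 2)) = -49/(-84*0 + 8/(-1)) = -49/(0 - 1*8) = -49/(0 - 8) = -49/(-8) = -49*(-⅛) = 49/8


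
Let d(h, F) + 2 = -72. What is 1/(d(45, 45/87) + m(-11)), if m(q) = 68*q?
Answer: -1/822 ≈ -0.0012165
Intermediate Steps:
d(h, F) = -74 (d(h, F) = -2 - 72 = -74)
1/(d(45, 45/87) + m(-11)) = 1/(-74 + 68*(-11)) = 1/(-74 - 748) = 1/(-822) = -1/822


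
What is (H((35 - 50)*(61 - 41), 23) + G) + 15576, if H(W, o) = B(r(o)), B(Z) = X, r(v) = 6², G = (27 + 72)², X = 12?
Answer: 25389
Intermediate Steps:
G = 9801 (G = 99² = 9801)
r(v) = 36
B(Z) = 12
H(W, o) = 12
(H((35 - 50)*(61 - 41), 23) + G) + 15576 = (12 + 9801) + 15576 = 9813 + 15576 = 25389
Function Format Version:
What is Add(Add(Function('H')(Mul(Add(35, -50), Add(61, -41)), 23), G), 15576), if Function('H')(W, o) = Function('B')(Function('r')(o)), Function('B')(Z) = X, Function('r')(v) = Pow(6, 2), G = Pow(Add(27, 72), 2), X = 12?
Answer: 25389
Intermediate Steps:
G = 9801 (G = Pow(99, 2) = 9801)
Function('r')(v) = 36
Function('B')(Z) = 12
Function('H')(W, o) = 12
Add(Add(Function('H')(Mul(Add(35, -50), Add(61, -41)), 23), G), 15576) = Add(Add(12, 9801), 15576) = Add(9813, 15576) = 25389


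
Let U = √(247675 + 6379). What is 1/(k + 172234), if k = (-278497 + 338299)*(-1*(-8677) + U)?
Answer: 129768547/67132361152741582 - 29901*√254054/134264722305483164 ≈ 1.8208e-9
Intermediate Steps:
U = √254054 ≈ 504.04
k = 518901954 + 59802*√254054 (k = (-278497 + 338299)*(-1*(-8677) + √254054) = 59802*(8677 + √254054) = 518901954 + 59802*√254054 ≈ 5.4904e+8)
1/(k + 172234) = 1/((518901954 + 59802*√254054) + 172234) = 1/(519074188 + 59802*√254054)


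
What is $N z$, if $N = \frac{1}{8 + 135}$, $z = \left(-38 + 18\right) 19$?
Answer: $- \frac{380}{143} \approx -2.6573$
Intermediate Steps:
$z = -380$ ($z = \left(-20\right) 19 = -380$)
$N = \frac{1}{143} \approx 0.006993$
$N z = \frac{1}{143} \left(-380\right) = - \frac{380}{143}$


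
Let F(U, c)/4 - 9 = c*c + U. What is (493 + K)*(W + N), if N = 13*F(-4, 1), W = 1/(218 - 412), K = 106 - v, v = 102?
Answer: 30081919/194 ≈ 1.5506e+5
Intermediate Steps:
F(U, c) = 36 + 4*U + 4*c**2 (F(U, c) = 36 + 4*(c*c + U) = 36 + 4*(c**2 + U) = 36 + 4*(U + c**2) = 36 + (4*U + 4*c**2) = 36 + 4*U + 4*c**2)
K = 4 (K = 106 - 1*102 = 106 - 102 = 4)
W = -1/194 (W = 1/(-194) = -1/194 ≈ -0.0051546)
N = 312 (N = 13*(36 + 4*(-4) + 4*1**2) = 13*(36 - 16 + 4*1) = 13*(36 - 16 + 4) = 13*24 = 312)
(493 + K)*(W + N) = (493 + 4)*(-1/194 + 312) = 497*(60527/194) = 30081919/194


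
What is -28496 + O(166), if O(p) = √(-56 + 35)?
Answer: -28496 + I*√21 ≈ -28496.0 + 4.5826*I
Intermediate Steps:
O(p) = I*√21 (O(p) = √(-21) = I*√21)
-28496 + O(166) = -28496 + I*√21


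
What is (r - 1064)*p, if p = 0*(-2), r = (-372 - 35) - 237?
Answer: 0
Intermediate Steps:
r = -644 (r = -407 - 237 = -644)
p = 0
(r - 1064)*p = (-644 - 1064)*0 = -1708*0 = 0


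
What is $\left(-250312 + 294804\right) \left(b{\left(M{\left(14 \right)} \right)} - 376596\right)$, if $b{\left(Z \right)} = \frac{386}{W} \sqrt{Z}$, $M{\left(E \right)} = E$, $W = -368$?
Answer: $-16755509232 - \frac{2146739 \sqrt{14}}{46} \approx -1.6756 \cdot 10^{10}$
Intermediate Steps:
$b{\left(Z \right)} = - \frac{193 \sqrt{Z}}{184}$ ($b{\left(Z \right)} = \frac{386}{-368} \sqrt{Z} = 386 \left(- \frac{1}{368}\right) \sqrt{Z} = - \frac{193 \sqrt{Z}}{184}$)
$\left(-250312 + 294804\right) \left(b{\left(M{\left(14 \right)} \right)} - 376596\right) = \left(-250312 + 294804\right) \left(- \frac{193 \sqrt{14}}{184} - 376596\right) = 44492 \left(-376596 - \frac{193 \sqrt{14}}{184}\right) = -16755509232 - \frac{2146739 \sqrt{14}}{46}$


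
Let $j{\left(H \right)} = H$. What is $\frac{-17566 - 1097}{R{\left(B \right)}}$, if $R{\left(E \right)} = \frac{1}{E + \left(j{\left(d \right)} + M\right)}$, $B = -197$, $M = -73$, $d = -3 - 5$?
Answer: $5188314$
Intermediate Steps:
$d = -8$ ($d = -3 - 5 = -8$)
$R{\left(E \right)} = \frac{1}{-81 + E}$ ($R{\left(E \right)} = \frac{1}{E - 81} = \frac{1}{-81 + E}$)
$\frac{-17566 - 1097}{R{\left(B \right)}} = \frac{-17566 - 1097}{\frac{1}{-81 - 197}} = - \frac{18663}{\frac{1}{-278}} = - \frac{18663}{- \frac{1}{278}} = \left(-18663\right) \left(-278\right) = 5188314$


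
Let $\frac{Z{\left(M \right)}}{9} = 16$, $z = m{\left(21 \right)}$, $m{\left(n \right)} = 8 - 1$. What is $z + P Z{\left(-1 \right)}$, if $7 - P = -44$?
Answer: $7351$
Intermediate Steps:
$m{\left(n \right)} = 7$
$P = 51$ ($P = 7 - -44 = 7 + 44 = 51$)
$z = 7$
$Z{\left(M \right)} = 144$ ($Z{\left(M \right)} = 9 \cdot 16 = 144$)
$z + P Z{\left(-1 \right)} = 7 + 51 \cdot 144 = 7 + 7344 = 7351$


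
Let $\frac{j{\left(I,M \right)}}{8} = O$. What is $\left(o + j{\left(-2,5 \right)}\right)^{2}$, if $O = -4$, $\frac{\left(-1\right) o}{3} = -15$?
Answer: $169$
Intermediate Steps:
$o = 45$ ($o = \left(-3\right) \left(-15\right) = 45$)
$j{\left(I,M \right)} = -32$ ($j{\left(I,M \right)} = 8 \left(-4\right) = -32$)
$\left(o + j{\left(-2,5 \right)}\right)^{2} = \left(45 - 32\right)^{2} = 13^{2} = 169$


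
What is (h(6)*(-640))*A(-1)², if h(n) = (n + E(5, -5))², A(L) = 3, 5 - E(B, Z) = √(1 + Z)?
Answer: -673920 + 253440*I ≈ -6.7392e+5 + 2.5344e+5*I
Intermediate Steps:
E(B, Z) = 5 - √(1 + Z)
h(n) = (5 + n - 2*I)² (h(n) = (n + (5 - √(1 - 5)))² = (n + (5 - √(-4)))² = (n + (5 - 2*I))² = (5 + n - 2*I)²)
(h(6)*(-640))*A(-1)² = ((5 + 6 - 2*I)²*(-640))*3² = ((11 - 2*I)²*(-640))*9 = -640*(11 - 2*I)²*9 = -5760*(11 - 2*I)²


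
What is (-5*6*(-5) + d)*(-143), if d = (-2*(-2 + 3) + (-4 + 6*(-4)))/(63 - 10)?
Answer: -1132560/53 ≈ -21369.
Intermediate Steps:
d = -30/53 (d = (-2*1 + (-4 - 24))/53 = (-2 - 28)*(1/53) = -30*1/53 = -30/53 ≈ -0.56604)
(-5*6*(-5) + d)*(-143) = (-5*6*(-5) - 30/53)*(-143) = (-30*(-5) - 30/53)*(-143) = (150 - 30/53)*(-143) = (7920/53)*(-143) = -1132560/53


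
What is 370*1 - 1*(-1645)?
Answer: 2015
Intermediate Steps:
370*1 - 1*(-1645) = 370 + 1645 = 2015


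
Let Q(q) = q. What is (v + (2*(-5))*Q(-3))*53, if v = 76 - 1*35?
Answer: 3763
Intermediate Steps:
v = 41 (v = 76 - 35 = 41)
(v + (2*(-5))*Q(-3))*53 = (41 + (2*(-5))*(-3))*53 = (41 - 10*(-3))*53 = (41 + 30)*53 = 71*53 = 3763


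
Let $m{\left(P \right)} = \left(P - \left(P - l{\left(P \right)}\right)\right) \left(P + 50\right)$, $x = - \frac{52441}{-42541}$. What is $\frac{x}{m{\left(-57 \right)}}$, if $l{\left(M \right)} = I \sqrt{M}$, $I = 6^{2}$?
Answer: $\frac{52441 i \sqrt{57}}{611058924} \approx 0.00064793 i$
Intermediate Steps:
$x = \frac{52441}{42541}$ ($x = \left(-52441\right) \left(- \frac{1}{42541}\right) = \frac{52441}{42541} \approx 1.2327$)
$I = 36$
$l{\left(M \right)} = 36 \sqrt{M}$
$m{\left(P \right)} = 36 \sqrt{P} \left(50 + P\right)$ ($m{\left(P \right)} = \left(P + \left(36 \sqrt{P} - P\right)\right) \left(P + 50\right) = \left(P + \left(- P + 36 \sqrt{P}\right)\right) \left(50 + P\right) = 36 \sqrt{P} \left(50 + P\right)$)
$\frac{x}{m{\left(-57 \right)}} = \frac{52441}{42541 \cdot 36 \sqrt{-57} \left(50 - 57\right)} = \frac{52441}{42541 \cdot 36 i \sqrt{57} \left(-7\right)} = \frac{52441}{42541 \left(- 252 i \sqrt{57}\right)} = \frac{52441 \frac{i \sqrt{57}}{14364}}{42541} = \frac{52441 i \sqrt{57}}{611058924}$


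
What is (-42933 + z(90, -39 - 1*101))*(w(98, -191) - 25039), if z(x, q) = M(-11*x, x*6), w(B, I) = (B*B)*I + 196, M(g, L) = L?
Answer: 78817362351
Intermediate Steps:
w(B, I) = 196 + I*B² (w(B, I) = B²*I + 196 = I*B² + 196 = 196 + I*B²)
z(x, q) = 6*x (z(x, q) = x*6 = 6*x)
(-42933 + z(90, -39 - 1*101))*(w(98, -191) - 25039) = (-42933 + 6*90)*((196 - 191*98²) - 25039) = (-42933 + 540)*((196 - 191*9604) - 25039) = -42393*((196 - 1834364) - 25039) = -42393*(-1834168 - 25039) = -42393*(-1859207) = 78817362351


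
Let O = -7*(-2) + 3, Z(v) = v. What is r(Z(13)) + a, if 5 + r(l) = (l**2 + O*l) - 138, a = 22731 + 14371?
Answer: 37349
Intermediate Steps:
a = 37102
O = 17 (O = 14 + 3 = 17)
r(l) = -143 + l**2 + 17*l (r(l) = -5 + ((l**2 + 17*l) - 138) = -5 + (-138 + l**2 + 17*l) = -143 + l**2 + 17*l)
r(Z(13)) + a = (-143 + 13**2 + 17*13) + 37102 = (-143 + 169 + 221) + 37102 = 247 + 37102 = 37349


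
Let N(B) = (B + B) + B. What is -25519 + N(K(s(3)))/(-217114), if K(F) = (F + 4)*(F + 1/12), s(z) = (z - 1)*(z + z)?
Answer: -2770266373/108557 ≈ -25519.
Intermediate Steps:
s(z) = 2*z*(-1 + z) (s(z) = (-1 + z)*(2*z) = 2*z*(-1 + z))
K(F) = (4 + F)*(1/12 + F) (K(F) = (4 + F)*(F + 1/12) = (4 + F)*(1/12 + F))
N(B) = 3*B (N(B) = 2*B + B = 3*B)
-25519 + N(K(s(3)))/(-217114) = -25519 + (3*(1/3 + (2*3*(-1 + 3))**2 + 49*(2*3*(-1 + 3))/12))/(-217114) = -25519 + (3*(1/3 + (2*3*2)**2 + 49*(2*3*2)/12))*(-1/217114) = -25519 + (3*(1/3 + 12**2 + (49/12)*12))*(-1/217114) = -25519 + (3*(1/3 + 144 + 49))*(-1/217114) = -25519 + (3*(580/3))*(-1/217114) = -25519 + 580*(-1/217114) = -25519 - 290/108557 = -2770266373/108557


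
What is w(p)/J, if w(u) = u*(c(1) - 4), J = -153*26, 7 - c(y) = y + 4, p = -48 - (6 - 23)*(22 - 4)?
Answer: 86/663 ≈ 0.12971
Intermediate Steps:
p = 258 (p = -48 - (-17)*18 = -48 - 1*(-306) = -48 + 306 = 258)
c(y) = 3 - y (c(y) = 7 - (y + 4) = 7 - (4 + y) = 7 + (-4 - y) = 3 - y)
J = -3978
w(u) = -2*u (w(u) = u*((3 - 1*1) - 4) = u*((3 - 1) - 4) = u*(2 - 4) = u*(-2) = -2*u)
w(p)/J = -2*258/(-3978) = -516*(-1/3978) = 86/663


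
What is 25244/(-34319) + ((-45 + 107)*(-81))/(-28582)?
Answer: -8857645/15821059 ≈ -0.55986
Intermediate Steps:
25244/(-34319) + ((-45 + 107)*(-81))/(-28582) = 25244*(-1/34319) + (62*(-81))*(-1/28582) = -25244/34319 - 5022*(-1/28582) = -25244/34319 + 81/461 = -8857645/15821059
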